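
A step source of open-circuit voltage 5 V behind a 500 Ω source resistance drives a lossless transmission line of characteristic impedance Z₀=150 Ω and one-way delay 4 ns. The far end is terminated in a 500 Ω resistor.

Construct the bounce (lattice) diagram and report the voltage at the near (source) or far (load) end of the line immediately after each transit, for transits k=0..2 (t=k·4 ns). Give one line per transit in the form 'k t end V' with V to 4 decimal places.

0 0 source 1.1538
1 4 load 1.7751
2 8 source 2.1097

Γ_L=0.538462, Γ_S=0.538462; launch V₁=5·150/650=1.153846
k=0 src: V=1.1538
k=1 load: inc=1.153846, refl=1.153846·0.538462=0.6213; V=0.000000+1.153846+0.621302=1.7751
k=2 src: inc=0.621302, refl=0.621302·0.538462=0.3345; V=1.153846+0.621302+0.334547=2.1097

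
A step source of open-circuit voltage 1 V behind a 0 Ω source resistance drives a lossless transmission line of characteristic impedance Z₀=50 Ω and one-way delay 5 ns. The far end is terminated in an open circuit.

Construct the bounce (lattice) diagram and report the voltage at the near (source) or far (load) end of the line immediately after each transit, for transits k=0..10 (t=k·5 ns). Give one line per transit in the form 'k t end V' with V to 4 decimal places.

Γ_L=1.000000, Γ_S=-1.000000; launch V₁=1·50/50=1.000000
k=0 src: V=1.0000
k=1 load: inc=1.000000, refl=1.000000·1.000000=1.0000; V=0.000000+1.000000+1.000000=2.0000
k=2 src: inc=1.000000, refl=1.000000·-1.000000=-1.0000; V=1.000000+1.000000+-1.000000=1.0000
k=3 load: inc=-1.000000, refl=-1.000000·1.000000=-1.0000; V=2.000000+-1.000000+-1.000000=0.0000
k=4 src: inc=-1.000000, refl=-1.000000·-1.000000=1.0000; V=1.000000+-1.000000+1.000000=1.0000
k=5 load: inc=1.000000, refl=1.000000·1.000000=1.0000; V=0.000000+1.000000+1.000000=2.0000
k=6 src: inc=1.000000, refl=1.000000·-1.000000=-1.0000; V=1.000000+1.000000+-1.000000=1.0000
k=7 load: inc=-1.000000, refl=-1.000000·1.000000=-1.0000; V=2.000000+-1.000000+-1.000000=0.0000
k=8 src: inc=-1.000000, refl=-1.000000·-1.000000=1.0000; V=1.000000+-1.000000+1.000000=1.0000
k=9 load: inc=1.000000, refl=1.000000·1.000000=1.0000; V=0.000000+1.000000+1.000000=2.0000
k=10 src: inc=1.000000, refl=1.000000·-1.000000=-1.0000; V=1.000000+1.000000+-1.000000=1.0000

0 0 source 1.0000
1 5 load 2.0000
2 10 source 1.0000
3 15 load 0.0000
4 20 source 1.0000
5 25 load 2.0000
6 30 source 1.0000
7 35 load 0.0000
8 40 source 1.0000
9 45 load 2.0000
10 50 source 1.0000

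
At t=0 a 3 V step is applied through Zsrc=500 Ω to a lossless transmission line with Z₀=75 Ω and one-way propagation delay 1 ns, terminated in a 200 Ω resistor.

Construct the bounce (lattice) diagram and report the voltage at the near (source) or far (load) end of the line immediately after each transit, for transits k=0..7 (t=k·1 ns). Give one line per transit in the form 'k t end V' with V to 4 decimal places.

Γ_L=0.454545, Γ_S=0.739130; launch V₁=3·75/575=0.391304
k=0 src: V=0.3913
k=1 load: inc=0.391304, refl=0.391304·0.454545=0.1779; V=0.000000+0.391304+0.177866=0.5692
k=2 src: inc=0.177866, refl=0.177866·0.739130=0.1315; V=0.391304+0.177866+0.131466=0.7006
k=3 load: inc=0.131466, refl=0.131466·0.454545=0.0598; V=0.569170+0.131466+0.059757=0.7604
k=4 src: inc=0.059757, refl=0.059757·0.739130=0.0442; V=0.700636+0.059757+0.044168=0.8046
k=5 load: inc=0.044168, refl=0.044168·0.454545=0.0201; V=0.760393+0.044168+0.020077=0.8246
k=6 src: inc=0.020077, refl=0.020077·0.739130=0.0148; V=0.804561+0.020077+0.014839=0.8395
k=7 load: inc=0.014839, refl=0.014839·0.454545=0.0067; V=0.824638+0.014839+0.006745=0.8462

0 0 source 0.3913
1 1 load 0.5692
2 2 source 0.7006
3 3 load 0.7604
4 4 source 0.8046
5 5 load 0.8246
6 6 source 0.8395
7 7 load 0.8462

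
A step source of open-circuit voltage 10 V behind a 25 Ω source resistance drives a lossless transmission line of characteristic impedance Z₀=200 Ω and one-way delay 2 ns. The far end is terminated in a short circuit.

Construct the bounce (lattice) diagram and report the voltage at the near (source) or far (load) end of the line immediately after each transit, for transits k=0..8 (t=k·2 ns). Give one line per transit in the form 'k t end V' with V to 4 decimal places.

0 0 source 8.8889
1 2 load 0.0000
2 4 source 6.9136
3 6 load 0.0000
4 8 source 5.3772
5 10 load 0.0000
6 12 source 4.1823
7 14 load 0.0000
8 16 source 3.2529

Γ_L=-1.000000, Γ_S=-0.777778; launch V₁=10·200/225=8.888889
k=0 src: V=8.8889
k=1 load: inc=8.888889, refl=8.888889·-1.000000=-8.8889; V=0.000000+8.888889+-8.888889=0.0000
k=2 src: inc=-8.888889, refl=-8.888889·-0.777778=6.9136; V=8.888889+-8.888889+6.913580=6.9136
k=3 load: inc=6.913580, refl=6.913580·-1.000000=-6.9136; V=0.000000+6.913580+-6.913580=0.0000
k=4 src: inc=-6.913580, refl=-6.913580·-0.777778=5.3772; V=6.913580+-6.913580+5.377229=5.3772
k=5 load: inc=5.377229, refl=5.377229·-1.000000=-5.3772; V=0.000000+5.377229+-5.377229=0.0000
k=6 src: inc=-5.377229, refl=-5.377229·-0.777778=4.1823; V=5.377229+-5.377229+4.182289=4.1823
k=7 load: inc=4.182289, refl=4.182289·-1.000000=-4.1823; V=0.000000+4.182289+-4.182289=0.0000
k=8 src: inc=-4.182289, refl=-4.182289·-0.777778=3.2529; V=4.182289+-4.182289+3.252892=3.2529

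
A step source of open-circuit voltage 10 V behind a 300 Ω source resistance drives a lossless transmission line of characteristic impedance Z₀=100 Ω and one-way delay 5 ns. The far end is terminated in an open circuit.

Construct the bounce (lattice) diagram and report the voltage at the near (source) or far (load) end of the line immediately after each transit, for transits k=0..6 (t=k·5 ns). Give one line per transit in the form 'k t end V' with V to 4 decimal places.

0 0 source 2.5000
1 5 load 5.0000
2 10 source 6.2500
3 15 load 7.5000
4 20 source 8.1250
5 25 load 8.7500
6 30 source 9.0625

Γ_L=1.000000, Γ_S=0.500000; launch V₁=10·100/400=2.500000
k=0 src: V=2.5000
k=1 load: inc=2.500000, refl=2.500000·1.000000=2.5000; V=0.000000+2.500000+2.500000=5.0000
k=2 src: inc=2.500000, refl=2.500000·0.500000=1.2500; V=2.500000+2.500000+1.250000=6.2500
k=3 load: inc=1.250000, refl=1.250000·1.000000=1.2500; V=5.000000+1.250000+1.250000=7.5000
k=4 src: inc=1.250000, refl=1.250000·0.500000=0.6250; V=6.250000+1.250000+0.625000=8.1250
k=5 load: inc=0.625000, refl=0.625000·1.000000=0.6250; V=7.500000+0.625000+0.625000=8.7500
k=6 src: inc=0.625000, refl=0.625000·0.500000=0.3125; V=8.125000+0.625000+0.312500=9.0625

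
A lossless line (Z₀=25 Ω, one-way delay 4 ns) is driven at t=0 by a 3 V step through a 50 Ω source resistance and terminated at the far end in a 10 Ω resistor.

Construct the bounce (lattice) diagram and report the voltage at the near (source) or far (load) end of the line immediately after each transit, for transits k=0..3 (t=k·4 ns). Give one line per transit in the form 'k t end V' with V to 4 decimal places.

0 0 source 1.0000
1 4 load 0.5714
2 8 source 0.4286
3 12 load 0.4898

Γ_L=-0.428571, Γ_S=0.333333; launch V₁=3·25/75=1.000000
k=0 src: V=1.0000
k=1 load: inc=1.000000, refl=1.000000·-0.428571=-0.4286; V=0.000000+1.000000+-0.428571=0.5714
k=2 src: inc=-0.428571, refl=-0.428571·0.333333=-0.1429; V=1.000000+-0.428571+-0.142857=0.4286
k=3 load: inc=-0.142857, refl=-0.142857·-0.428571=0.0612; V=0.571429+-0.142857+0.061224=0.4898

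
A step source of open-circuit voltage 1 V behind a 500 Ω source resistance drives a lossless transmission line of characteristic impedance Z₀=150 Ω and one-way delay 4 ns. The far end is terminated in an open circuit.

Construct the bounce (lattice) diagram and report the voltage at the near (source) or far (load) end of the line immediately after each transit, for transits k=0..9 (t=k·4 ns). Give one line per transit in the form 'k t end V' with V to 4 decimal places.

0 0 source 0.2308
1 4 load 0.4615
2 8 source 0.5858
3 12 load 0.7101
4 16 source 0.7770
5 20 load 0.8439
6 24 source 0.8799
7 28 load 0.9159
8 32 source 0.9353
9 36 load 0.9547

Γ_L=1.000000, Γ_S=0.538462; launch V₁=1·150/650=0.230769
k=0 src: V=0.2308
k=1 load: inc=0.230769, refl=0.230769·1.000000=0.2308; V=0.000000+0.230769+0.230769=0.4615
k=2 src: inc=0.230769, refl=0.230769·0.538462=0.1243; V=0.230769+0.230769+0.124260=0.5858
k=3 load: inc=0.124260, refl=0.124260·1.000000=0.1243; V=0.461538+0.124260+0.124260=0.7101
k=4 src: inc=0.124260, refl=0.124260·0.538462=0.0669; V=0.585799+0.124260+0.066909=0.7770
k=5 load: inc=0.066909, refl=0.066909·1.000000=0.0669; V=0.710059+0.066909+0.066909=0.8439
k=6 src: inc=0.066909, refl=0.066909·0.538462=0.0360; V=0.776969+0.066909+0.036028=0.8799
k=7 load: inc=0.036028, refl=0.036028·1.000000=0.0360; V=0.843878+0.036028+0.036028=0.9159
k=8 src: inc=0.036028, refl=0.036028·0.538462=0.0194; V=0.879906+0.036028+0.019400=0.9353
k=9 load: inc=0.019400, refl=0.019400·1.000000=0.0194; V=0.915934+0.019400+0.019400=0.9547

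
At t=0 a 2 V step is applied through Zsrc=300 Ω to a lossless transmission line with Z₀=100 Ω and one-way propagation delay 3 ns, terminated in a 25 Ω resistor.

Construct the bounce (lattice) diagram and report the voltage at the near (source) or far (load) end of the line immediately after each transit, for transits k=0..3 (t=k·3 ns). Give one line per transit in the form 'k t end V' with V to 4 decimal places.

0 0 source 0.5000
1 3 load 0.2000
2 6 source 0.0500
3 9 load 0.1400

Γ_L=-0.600000, Γ_S=0.500000; launch V₁=2·100/400=0.500000
k=0 src: V=0.5000
k=1 load: inc=0.500000, refl=0.500000·-0.600000=-0.3000; V=0.000000+0.500000+-0.300000=0.2000
k=2 src: inc=-0.300000, refl=-0.300000·0.500000=-0.1500; V=0.500000+-0.300000+-0.150000=0.0500
k=3 load: inc=-0.150000, refl=-0.150000·-0.600000=0.0900; V=0.200000+-0.150000+0.090000=0.1400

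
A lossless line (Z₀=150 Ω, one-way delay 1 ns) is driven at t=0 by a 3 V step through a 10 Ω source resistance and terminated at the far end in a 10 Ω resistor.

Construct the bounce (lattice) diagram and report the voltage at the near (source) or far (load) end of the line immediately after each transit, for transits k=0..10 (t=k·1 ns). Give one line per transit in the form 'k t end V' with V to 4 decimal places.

0 0 source 2.8125
1 1 load 0.3516
2 2 source 2.5049
3 3 load 0.6207
4 4 source 2.2694
5 5 load 0.8268
6 6 source 2.0890
7 7 load 0.9846
8 8 source 1.9510
9 9 load 1.1054
10 10 source 1.8453

Γ_L=-0.875000, Γ_S=-0.875000; launch V₁=3·150/160=2.812500
k=0 src: V=2.8125
k=1 load: inc=2.812500, refl=2.812500·-0.875000=-2.4609; V=0.000000+2.812500+-2.460938=0.3516
k=2 src: inc=-2.460938, refl=-2.460938·-0.875000=2.1533; V=2.812500+-2.460938+2.153320=2.5049
k=3 load: inc=2.153320, refl=2.153320·-0.875000=-1.8842; V=0.351562+2.153320+-1.884155=0.6207
k=4 src: inc=-1.884155, refl=-1.884155·-0.875000=1.6486; V=2.504883+-1.884155+1.648636=2.2694
k=5 load: inc=1.648636, refl=1.648636·-0.875000=-1.4426; V=0.620728+1.648636+-1.442556=0.8268
k=6 src: inc=-1.442556, refl=-1.442556·-0.875000=1.2622; V=2.269363+-1.442556+1.262237=2.0890
k=7 load: inc=1.262237, refl=1.262237·-0.875000=-1.1045; V=0.826807+1.262237+-1.104457=0.9846
k=8 src: inc=-1.104457, refl=-1.104457·-0.875000=0.9664; V=2.089044+-1.104457+0.966400=1.9510
k=9 load: inc=0.966400, refl=0.966400·-0.875000=-0.8456; V=0.984587+0.966400+-0.845600=1.1054
k=10 src: inc=-0.845600, refl=-0.845600·-0.875000=0.7399; V=1.950987+-0.845600+0.739900=1.8453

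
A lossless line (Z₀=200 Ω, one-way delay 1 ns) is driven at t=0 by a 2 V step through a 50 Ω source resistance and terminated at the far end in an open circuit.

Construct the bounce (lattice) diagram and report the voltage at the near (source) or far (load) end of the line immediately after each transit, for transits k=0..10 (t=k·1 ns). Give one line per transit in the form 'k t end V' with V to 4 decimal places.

0 0 source 1.6000
1 1 load 3.2000
2 2 source 2.2400
3 3 load 1.2800
4 4 source 1.8560
5 5 load 2.4320
6 6 source 2.0864
7 7 load 1.7408
8 8 source 1.9482
9 9 load 2.1555
10 10 source 2.0311

Γ_L=1.000000, Γ_S=-0.600000; launch V₁=2·200/250=1.600000
k=0 src: V=1.6000
k=1 load: inc=1.600000, refl=1.600000·1.000000=1.6000; V=0.000000+1.600000+1.600000=3.2000
k=2 src: inc=1.600000, refl=1.600000·-0.600000=-0.9600; V=1.600000+1.600000+-0.960000=2.2400
k=3 load: inc=-0.960000, refl=-0.960000·1.000000=-0.9600; V=3.200000+-0.960000+-0.960000=1.2800
k=4 src: inc=-0.960000, refl=-0.960000·-0.600000=0.5760; V=2.240000+-0.960000+0.576000=1.8560
k=5 load: inc=0.576000, refl=0.576000·1.000000=0.5760; V=1.280000+0.576000+0.576000=2.4320
k=6 src: inc=0.576000, refl=0.576000·-0.600000=-0.3456; V=1.856000+0.576000+-0.345600=2.0864
k=7 load: inc=-0.345600, refl=-0.345600·1.000000=-0.3456; V=2.432000+-0.345600+-0.345600=1.7408
k=8 src: inc=-0.345600, refl=-0.345600·-0.600000=0.2074; V=2.086400+-0.345600+0.207360=1.9482
k=9 load: inc=0.207360, refl=0.207360·1.000000=0.2074; V=1.740800+0.207360+0.207360=2.1555
k=10 src: inc=0.207360, refl=0.207360·-0.600000=-0.1244; V=1.948160+0.207360+-0.124416=2.0311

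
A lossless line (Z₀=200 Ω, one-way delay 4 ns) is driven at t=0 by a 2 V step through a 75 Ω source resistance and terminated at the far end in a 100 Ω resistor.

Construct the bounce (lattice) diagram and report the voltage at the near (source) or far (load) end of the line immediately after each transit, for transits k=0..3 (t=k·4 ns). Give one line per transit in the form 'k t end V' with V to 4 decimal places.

Γ_L=-0.333333, Γ_S=-0.454545; launch V₁=2·200/275=1.454545
k=0 src: V=1.4545
k=1 load: inc=1.454545, refl=1.454545·-0.333333=-0.4848; V=0.000000+1.454545+-0.484848=0.9697
k=2 src: inc=-0.484848, refl=-0.484848·-0.454545=0.2204; V=1.454545+-0.484848+0.220386=1.1901
k=3 load: inc=0.220386, refl=0.220386·-0.333333=-0.0735; V=0.969697+0.220386+-0.073462=1.1166

0 0 source 1.4545
1 4 load 0.9697
2 8 source 1.1901
3 12 load 1.1166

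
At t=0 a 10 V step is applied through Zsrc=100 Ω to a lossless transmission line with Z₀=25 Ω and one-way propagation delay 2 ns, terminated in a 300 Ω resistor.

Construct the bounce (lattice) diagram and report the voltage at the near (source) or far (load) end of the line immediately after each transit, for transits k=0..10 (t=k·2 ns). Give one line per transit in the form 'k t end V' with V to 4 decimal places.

0 0 source 2.0000
1 2 load 3.6923
2 4 source 4.7077
3 6 load 5.5669
4 8 source 6.0824
5 10 load 6.5186
6 12 source 6.7803
7 14 load 7.0017
8 16 source 7.1346
9 18 load 7.2470
10 20 source 7.3145

Γ_L=0.846154, Γ_S=0.600000; launch V₁=10·25/125=2.000000
k=0 src: V=2.0000
k=1 load: inc=2.000000, refl=2.000000·0.846154=1.6923; V=0.000000+2.000000+1.692308=3.6923
k=2 src: inc=1.692308, refl=1.692308·0.600000=1.0154; V=2.000000+1.692308+1.015385=4.7077
k=3 load: inc=1.015385, refl=1.015385·0.846154=0.8592; V=3.692308+1.015385+0.859172=5.5669
k=4 src: inc=0.859172, refl=0.859172·0.600000=0.5155; V=4.707692+0.859172+0.515503=6.0824
k=5 load: inc=0.515503, refl=0.515503·0.846154=0.4362; V=5.566864+0.515503+0.436195=6.5186
k=6 src: inc=0.436195, refl=0.436195·0.600000=0.2617; V=6.082367+0.436195+0.261717=6.7803
k=7 load: inc=0.261717, refl=0.261717·0.846154=0.2215; V=6.518562+0.261717+0.221453=7.0017
k=8 src: inc=0.221453, refl=0.221453·0.600000=0.1329; V=6.780279+0.221453+0.132872=7.1346
k=9 load: inc=0.132872, refl=0.132872·0.846154=0.1124; V=7.001731+0.132872+0.112430=7.2470
k=10 src: inc=0.112430, refl=0.112430·0.600000=0.0675; V=7.134603+0.112430+0.067458=7.3145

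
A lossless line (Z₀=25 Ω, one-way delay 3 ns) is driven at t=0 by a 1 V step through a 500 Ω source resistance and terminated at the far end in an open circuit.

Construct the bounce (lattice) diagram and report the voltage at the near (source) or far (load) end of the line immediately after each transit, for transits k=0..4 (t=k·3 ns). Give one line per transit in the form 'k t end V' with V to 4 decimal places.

0 0 source 0.0476
1 3 load 0.0952
2 6 source 0.1383
3 9 load 0.1814
4 12 source 0.2204

Γ_L=1.000000, Γ_S=0.904762; launch V₁=1·25/525=0.047619
k=0 src: V=0.0476
k=1 load: inc=0.047619, refl=0.047619·1.000000=0.0476; V=0.000000+0.047619+0.047619=0.0952
k=2 src: inc=0.047619, refl=0.047619·0.904762=0.0431; V=0.047619+0.047619+0.043084=0.1383
k=3 load: inc=0.043084, refl=0.043084·1.000000=0.0431; V=0.095238+0.043084+0.043084=0.1814
k=4 src: inc=0.043084, refl=0.043084·0.904762=0.0390; V=0.138322+0.043084+0.038981=0.2204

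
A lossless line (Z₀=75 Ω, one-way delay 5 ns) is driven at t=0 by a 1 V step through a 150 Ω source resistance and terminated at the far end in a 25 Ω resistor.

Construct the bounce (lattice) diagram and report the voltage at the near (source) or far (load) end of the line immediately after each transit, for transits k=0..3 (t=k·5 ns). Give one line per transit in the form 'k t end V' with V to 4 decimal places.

0 0 source 0.3333
1 5 load 0.1667
2 10 source 0.1111
3 15 load 0.1389

Γ_L=-0.500000, Γ_S=0.333333; launch V₁=1·75/225=0.333333
k=0 src: V=0.3333
k=1 load: inc=0.333333, refl=0.333333·-0.500000=-0.1667; V=0.000000+0.333333+-0.166667=0.1667
k=2 src: inc=-0.166667, refl=-0.166667·0.333333=-0.0556; V=0.333333+-0.166667+-0.055556=0.1111
k=3 load: inc=-0.055556, refl=-0.055556·-0.500000=0.0278; V=0.166667+-0.055556+0.027778=0.1389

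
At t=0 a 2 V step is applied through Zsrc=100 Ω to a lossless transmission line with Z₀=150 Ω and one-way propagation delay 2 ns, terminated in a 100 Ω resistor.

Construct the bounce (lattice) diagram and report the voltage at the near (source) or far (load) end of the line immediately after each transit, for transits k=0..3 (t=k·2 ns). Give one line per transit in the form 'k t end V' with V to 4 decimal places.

0 0 source 1.2000
1 2 load 0.9600
2 4 source 1.0080
3 6 load 0.9984

Γ_L=-0.200000, Γ_S=-0.200000; launch V₁=2·150/250=1.200000
k=0 src: V=1.2000
k=1 load: inc=1.200000, refl=1.200000·-0.200000=-0.2400; V=0.000000+1.200000+-0.240000=0.9600
k=2 src: inc=-0.240000, refl=-0.240000·-0.200000=0.0480; V=1.200000+-0.240000+0.048000=1.0080
k=3 load: inc=0.048000, refl=0.048000·-0.200000=-0.0096; V=0.960000+0.048000+-0.009600=0.9984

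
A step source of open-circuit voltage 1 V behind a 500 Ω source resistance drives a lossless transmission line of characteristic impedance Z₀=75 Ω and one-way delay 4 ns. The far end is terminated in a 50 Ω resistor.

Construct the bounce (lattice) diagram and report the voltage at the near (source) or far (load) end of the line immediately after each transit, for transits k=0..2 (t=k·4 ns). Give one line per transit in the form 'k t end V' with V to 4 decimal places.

Γ_L=-0.200000, Γ_S=0.739130; launch V₁=1·75/575=0.130435
k=0 src: V=0.1304
k=1 load: inc=0.130435, refl=0.130435·-0.200000=-0.0261; V=0.000000+0.130435+-0.026087=0.1043
k=2 src: inc=-0.026087, refl=-0.026087·0.739130=-0.0193; V=0.130435+-0.026087+-0.019282=0.0851

0 0 source 0.1304
1 4 load 0.1043
2 8 source 0.0851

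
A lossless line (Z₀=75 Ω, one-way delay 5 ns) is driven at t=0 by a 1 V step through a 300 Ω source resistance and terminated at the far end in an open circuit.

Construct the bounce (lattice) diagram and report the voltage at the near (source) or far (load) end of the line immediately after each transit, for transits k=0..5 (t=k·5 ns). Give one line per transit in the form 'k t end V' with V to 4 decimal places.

0 0 source 0.2000
1 5 load 0.4000
2 10 source 0.5200
3 15 load 0.6400
4 20 source 0.7120
5 25 load 0.7840

Γ_L=1.000000, Γ_S=0.600000; launch V₁=1·75/375=0.200000
k=0 src: V=0.2000
k=1 load: inc=0.200000, refl=0.200000·1.000000=0.2000; V=0.000000+0.200000+0.200000=0.4000
k=2 src: inc=0.200000, refl=0.200000·0.600000=0.1200; V=0.200000+0.200000+0.120000=0.5200
k=3 load: inc=0.120000, refl=0.120000·1.000000=0.1200; V=0.400000+0.120000+0.120000=0.6400
k=4 src: inc=0.120000, refl=0.120000·0.600000=0.0720; V=0.520000+0.120000+0.072000=0.7120
k=5 load: inc=0.072000, refl=0.072000·1.000000=0.0720; V=0.640000+0.072000+0.072000=0.7840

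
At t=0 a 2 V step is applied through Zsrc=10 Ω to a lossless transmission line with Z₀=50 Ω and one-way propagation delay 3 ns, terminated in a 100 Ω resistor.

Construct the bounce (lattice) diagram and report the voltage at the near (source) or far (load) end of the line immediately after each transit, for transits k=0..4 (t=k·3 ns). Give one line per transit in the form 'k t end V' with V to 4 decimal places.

0 0 source 1.6667
1 3 load 2.2222
2 6 source 1.8519
3 9 load 1.7284
4 12 source 1.8107

Γ_L=0.333333, Γ_S=-0.666667; launch V₁=2·50/60=1.666667
k=0 src: V=1.6667
k=1 load: inc=1.666667, refl=1.666667·0.333333=0.5556; V=0.000000+1.666667+0.555556=2.2222
k=2 src: inc=0.555556, refl=0.555556·-0.666667=-0.3704; V=1.666667+0.555556+-0.370370=1.8519
k=3 load: inc=-0.370370, refl=-0.370370·0.333333=-0.1235; V=2.222222+-0.370370+-0.123457=1.7284
k=4 src: inc=-0.123457, refl=-0.123457·-0.666667=0.0823; V=1.851852+-0.123457+0.082305=1.8107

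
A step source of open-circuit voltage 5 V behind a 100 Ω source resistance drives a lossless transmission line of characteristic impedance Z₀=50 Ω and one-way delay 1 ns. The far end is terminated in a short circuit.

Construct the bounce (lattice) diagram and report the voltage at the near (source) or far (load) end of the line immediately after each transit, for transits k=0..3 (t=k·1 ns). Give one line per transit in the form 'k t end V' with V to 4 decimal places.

Γ_L=-1.000000, Γ_S=0.333333; launch V₁=5·50/150=1.666667
k=0 src: V=1.6667
k=1 load: inc=1.666667, refl=1.666667·-1.000000=-1.6667; V=0.000000+1.666667+-1.666667=0.0000
k=2 src: inc=-1.666667, refl=-1.666667·0.333333=-0.5556; V=1.666667+-1.666667+-0.555556=-0.5556
k=3 load: inc=-0.555556, refl=-0.555556·-1.000000=0.5556; V=0.000000+-0.555556+0.555556=0.0000

0 0 source 1.6667
1 1 load 0.0000
2 2 source -0.5556
3 3 load 0.0000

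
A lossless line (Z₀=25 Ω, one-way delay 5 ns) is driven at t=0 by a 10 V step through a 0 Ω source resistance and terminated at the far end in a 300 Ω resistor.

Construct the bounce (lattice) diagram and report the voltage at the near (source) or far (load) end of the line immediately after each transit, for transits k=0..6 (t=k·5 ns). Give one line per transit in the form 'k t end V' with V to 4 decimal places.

Γ_L=0.846154, Γ_S=-1.000000; launch V₁=10·25/25=10.000000
k=0 src: V=10.0000
k=1 load: inc=10.000000, refl=10.000000·0.846154=8.4615; V=0.000000+10.000000+8.461538=18.4615
k=2 src: inc=8.461538, refl=8.461538·-1.000000=-8.4615; V=10.000000+8.461538+-8.461538=10.0000
k=3 load: inc=-8.461538, refl=-8.461538·0.846154=-7.1598; V=18.461538+-8.461538+-7.159763=2.8402
k=4 src: inc=-7.159763, refl=-7.159763·-1.000000=7.1598; V=10.000000+-7.159763+7.159763=10.0000
k=5 load: inc=7.159763, refl=7.159763·0.846154=6.0583; V=2.840237+7.159763+6.058261=16.0583
k=6 src: inc=6.058261, refl=6.058261·-1.000000=-6.0583; V=10.000000+6.058261+-6.058261=10.0000

0 0 source 10.0000
1 5 load 18.4615
2 10 source 10.0000
3 15 load 2.8402
4 20 source 10.0000
5 25 load 16.0583
6 30 source 10.0000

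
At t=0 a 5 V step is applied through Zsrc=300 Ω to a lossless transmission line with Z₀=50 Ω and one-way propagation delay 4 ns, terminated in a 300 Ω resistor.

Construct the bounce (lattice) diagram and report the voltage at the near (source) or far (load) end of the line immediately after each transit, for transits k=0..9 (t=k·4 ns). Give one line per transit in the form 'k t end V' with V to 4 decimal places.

Γ_L=0.714286, Γ_S=0.714286; launch V₁=5·50/350=0.714286
k=0 src: V=0.7143
k=1 load: inc=0.714286, refl=0.714286·0.714286=0.5102; V=0.000000+0.714286+0.510204=1.2245
k=2 src: inc=0.510204, refl=0.510204·0.714286=0.3644; V=0.714286+0.510204+0.364431=1.5889
k=3 load: inc=0.364431, refl=0.364431·0.714286=0.2603; V=1.224490+0.364431+0.260308=1.8492
k=4 src: inc=0.260308, refl=0.260308·0.714286=0.1859; V=1.588921+0.260308+0.185934=2.0352
k=5 load: inc=0.185934, refl=0.185934·0.714286=0.1328; V=1.849229+0.185934+0.132810=2.1680
k=6 src: inc=0.132810, refl=0.132810·0.714286=0.0949; V=2.035164+0.132810+0.094865=2.2628
k=7 load: inc=0.094865, refl=0.094865·0.714286=0.0678; V=2.167974+0.094865+0.067760=2.3306
k=8 src: inc=0.067760, refl=0.067760·0.714286=0.0484; V=2.262839+0.067760+0.048400=2.3790
k=9 load: inc=0.048400, refl=0.048400·0.714286=0.0346; V=2.330599+0.048400+0.034572=2.4136

0 0 source 0.7143
1 4 load 1.2245
2 8 source 1.5889
3 12 load 1.8492
4 16 source 2.0352
5 20 load 2.1680
6 24 source 2.2628
7 28 load 2.3306
8 32 source 2.3790
9 36 load 2.4136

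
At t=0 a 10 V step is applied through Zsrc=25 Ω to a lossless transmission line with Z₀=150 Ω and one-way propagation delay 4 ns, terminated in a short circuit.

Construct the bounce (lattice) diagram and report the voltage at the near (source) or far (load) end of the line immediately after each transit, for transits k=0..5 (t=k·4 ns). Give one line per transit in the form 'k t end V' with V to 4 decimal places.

Γ_L=-1.000000, Γ_S=-0.714286; launch V₁=10·150/175=8.571429
k=0 src: V=8.5714
k=1 load: inc=8.571429, refl=8.571429·-1.000000=-8.5714; V=0.000000+8.571429+-8.571429=0.0000
k=2 src: inc=-8.571429, refl=-8.571429·-0.714286=6.1224; V=8.571429+-8.571429+6.122449=6.1224
k=3 load: inc=6.122449, refl=6.122449·-1.000000=-6.1224; V=0.000000+6.122449+-6.122449=0.0000
k=4 src: inc=-6.122449, refl=-6.122449·-0.714286=4.3732; V=6.122449+-6.122449+4.373178=4.3732
k=5 load: inc=4.373178, refl=4.373178·-1.000000=-4.3732; V=0.000000+4.373178+-4.373178=0.0000

0 0 source 8.5714
1 4 load 0.0000
2 8 source 6.1224
3 12 load 0.0000
4 16 source 4.3732
5 20 load 0.0000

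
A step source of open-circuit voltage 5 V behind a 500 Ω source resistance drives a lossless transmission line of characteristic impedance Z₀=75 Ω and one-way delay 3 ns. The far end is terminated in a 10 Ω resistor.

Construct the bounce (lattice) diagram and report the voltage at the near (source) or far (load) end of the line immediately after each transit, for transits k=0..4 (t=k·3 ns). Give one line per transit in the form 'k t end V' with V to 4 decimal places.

Γ_L=-0.764706, Γ_S=0.739130; launch V₁=5·75/575=0.652174
k=0 src: V=0.6522
k=1 load: inc=0.652174, refl=0.652174·-0.764706=-0.4987; V=0.000000+0.652174+-0.498721=0.1535
k=2 src: inc=-0.498721, refl=-0.498721·0.739130=-0.3686; V=0.652174+-0.498721+-0.368620=-0.2152
k=3 load: inc=-0.368620, refl=-0.368620·-0.764706=0.2819; V=0.153453+-0.368620+0.281886=0.0667
k=4 src: inc=0.281886, refl=0.281886·0.739130=0.2084; V=-0.215167+0.281886+0.208350=0.2751

0 0 source 0.6522
1 3 load 0.1535
2 6 source -0.2152
3 9 load 0.0667
4 12 source 0.2751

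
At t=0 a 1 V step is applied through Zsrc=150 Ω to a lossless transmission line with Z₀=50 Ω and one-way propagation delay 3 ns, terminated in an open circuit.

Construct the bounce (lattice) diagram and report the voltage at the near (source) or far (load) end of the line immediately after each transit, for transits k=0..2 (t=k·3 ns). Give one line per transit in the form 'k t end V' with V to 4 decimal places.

Γ_L=1.000000, Γ_S=0.500000; launch V₁=1·50/200=0.250000
k=0 src: V=0.2500
k=1 load: inc=0.250000, refl=0.250000·1.000000=0.2500; V=0.000000+0.250000+0.250000=0.5000
k=2 src: inc=0.250000, refl=0.250000·0.500000=0.1250; V=0.250000+0.250000+0.125000=0.6250

0 0 source 0.2500
1 3 load 0.5000
2 6 source 0.6250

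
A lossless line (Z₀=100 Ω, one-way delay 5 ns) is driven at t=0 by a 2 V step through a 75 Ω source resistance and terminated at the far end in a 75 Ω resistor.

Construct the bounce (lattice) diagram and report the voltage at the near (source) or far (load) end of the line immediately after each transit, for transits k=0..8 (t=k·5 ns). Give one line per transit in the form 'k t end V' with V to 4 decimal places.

Γ_L=-0.142857, Γ_S=-0.142857; launch V₁=2·100/175=1.142857
k=0 src: V=1.1429
k=1 load: inc=1.142857, refl=1.142857·-0.142857=-0.1633; V=0.000000+1.142857+-0.163265=0.9796
k=2 src: inc=-0.163265, refl=-0.163265·-0.142857=0.0233; V=1.142857+-0.163265+0.023324=1.0029
k=3 load: inc=0.023324, refl=0.023324·-0.142857=-0.0033; V=0.979592+0.023324+-0.003332=0.9996
k=4 src: inc=-0.003332, refl=-0.003332·-0.142857=0.0005; V=1.002915+-0.003332+0.000476=1.0001
k=5 load: inc=0.000476, refl=0.000476·-0.142857=-0.0001; V=0.999584+0.000476+-0.000068=1.0000
k=6 src: inc=-0.000068, refl=-0.000068·-0.142857=0.0000; V=1.000059+-0.000068+0.000010=1.0000
k=7 load: inc=0.000010, refl=0.000010·-0.142857=-0.0000; V=0.999992+0.000010+-0.000001=1.0000
k=8 src: inc=-0.000001, refl=-0.000001·-0.142857=0.0000; V=1.000001+-0.000001+0.000000=1.0000

0 0 source 1.1429
1 5 load 0.9796
2 10 source 1.0029
3 15 load 0.9996
4 20 source 1.0001
5 25 load 1.0000
6 30 source 1.0000
7 35 load 1.0000
8 40 source 1.0000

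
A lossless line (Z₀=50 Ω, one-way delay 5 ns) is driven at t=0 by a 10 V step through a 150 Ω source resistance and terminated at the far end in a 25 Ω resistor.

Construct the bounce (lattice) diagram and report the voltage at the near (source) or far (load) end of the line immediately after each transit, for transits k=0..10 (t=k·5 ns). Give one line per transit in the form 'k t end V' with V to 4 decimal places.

0 0 source 2.5000
1 5 load 1.6667
2 10 source 1.2500
3 15 load 1.3889
4 20 source 1.4583
5 25 load 1.4352
6 30 source 1.4236
7 35 load 1.4275
8 40 source 1.4294
9 45 load 1.4288
10 50 source 1.4284

Γ_L=-0.333333, Γ_S=0.500000; launch V₁=10·50/200=2.500000
k=0 src: V=2.5000
k=1 load: inc=2.500000, refl=2.500000·-0.333333=-0.8333; V=0.000000+2.500000+-0.833333=1.6667
k=2 src: inc=-0.833333, refl=-0.833333·0.500000=-0.4167; V=2.500000+-0.833333+-0.416667=1.2500
k=3 load: inc=-0.416667, refl=-0.416667·-0.333333=0.1389; V=1.666667+-0.416667+0.138889=1.3889
k=4 src: inc=0.138889, refl=0.138889·0.500000=0.0694; V=1.250000+0.138889+0.069444=1.4583
k=5 load: inc=0.069444, refl=0.069444·-0.333333=-0.0231; V=1.388889+0.069444+-0.023148=1.4352
k=6 src: inc=-0.023148, refl=-0.023148·0.500000=-0.0116; V=1.458333+-0.023148+-0.011574=1.4236
k=7 load: inc=-0.011574, refl=-0.011574·-0.333333=0.0039; V=1.435185+-0.011574+0.003858=1.4275
k=8 src: inc=0.003858, refl=0.003858·0.500000=0.0019; V=1.423611+0.003858+0.001929=1.4294
k=9 load: inc=0.001929, refl=0.001929·-0.333333=-0.0006; V=1.427469+0.001929+-0.000643=1.4288
k=10 src: inc=-0.000643, refl=-0.000643·0.500000=-0.0003; V=1.429398+-0.000643+-0.000322=1.4284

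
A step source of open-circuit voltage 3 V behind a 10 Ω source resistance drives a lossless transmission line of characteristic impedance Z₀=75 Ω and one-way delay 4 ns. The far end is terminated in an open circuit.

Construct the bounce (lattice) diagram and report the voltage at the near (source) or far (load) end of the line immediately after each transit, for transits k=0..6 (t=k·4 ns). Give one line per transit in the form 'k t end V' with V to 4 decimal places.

Γ_L=1.000000, Γ_S=-0.764706; launch V₁=3·75/85=2.647059
k=0 src: V=2.6471
k=1 load: inc=2.647059, refl=2.647059·1.000000=2.6471; V=0.000000+2.647059+2.647059=5.2941
k=2 src: inc=2.647059, refl=2.647059·-0.764706=-2.0242; V=2.647059+2.647059+-2.024221=3.2699
k=3 load: inc=-2.024221, refl=-2.024221·1.000000=-2.0242; V=5.294118+-2.024221+-2.024221=1.2457
k=4 src: inc=-2.024221, refl=-2.024221·-0.764706=1.5479; V=3.269896+-2.024221+1.547934=2.7936
k=5 load: inc=1.547934, refl=1.547934·1.000000=1.5479; V=1.245675+1.547934+1.547934=4.3415
k=6 src: inc=1.547934, refl=1.547934·-0.764706=-1.1837; V=2.793609+1.547934+-1.183714=3.1578

0 0 source 2.6471
1 4 load 5.2941
2 8 source 3.2699
3 12 load 1.2457
4 16 source 2.7936
5 20 load 4.3415
6 24 source 3.1578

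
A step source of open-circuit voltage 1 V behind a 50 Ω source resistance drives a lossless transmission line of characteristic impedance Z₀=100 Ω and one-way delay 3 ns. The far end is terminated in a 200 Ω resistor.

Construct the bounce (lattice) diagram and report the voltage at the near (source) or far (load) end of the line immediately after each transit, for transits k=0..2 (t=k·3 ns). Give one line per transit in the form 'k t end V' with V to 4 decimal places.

0 0 source 0.6667
1 3 load 0.8889
2 6 source 0.8148

Γ_L=0.333333, Γ_S=-0.333333; launch V₁=1·100/150=0.666667
k=0 src: V=0.6667
k=1 load: inc=0.666667, refl=0.666667·0.333333=0.2222; V=0.000000+0.666667+0.222222=0.8889
k=2 src: inc=0.222222, refl=0.222222·-0.333333=-0.0741; V=0.666667+0.222222+-0.074074=0.8148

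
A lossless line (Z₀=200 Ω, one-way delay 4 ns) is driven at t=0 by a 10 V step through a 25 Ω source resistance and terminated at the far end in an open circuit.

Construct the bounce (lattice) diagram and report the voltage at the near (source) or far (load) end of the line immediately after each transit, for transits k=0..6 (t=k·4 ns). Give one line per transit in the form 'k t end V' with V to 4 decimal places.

Γ_L=1.000000, Γ_S=-0.777778; launch V₁=10·200/225=8.888889
k=0 src: V=8.8889
k=1 load: inc=8.888889, refl=8.888889·1.000000=8.8889; V=0.000000+8.888889+8.888889=17.7778
k=2 src: inc=8.888889, refl=8.888889·-0.777778=-6.9136; V=8.888889+8.888889+-6.913580=10.8642
k=3 load: inc=-6.913580, refl=-6.913580·1.000000=-6.9136; V=17.777778+-6.913580+-6.913580=3.9506
k=4 src: inc=-6.913580, refl=-6.913580·-0.777778=5.3772; V=10.864198+-6.913580+5.377229=9.3278
k=5 load: inc=5.377229, refl=5.377229·1.000000=5.3772; V=3.950617+5.377229+5.377229=14.7051
k=6 src: inc=5.377229, refl=5.377229·-0.777778=-4.1823; V=9.327846+5.377229+-4.182289=10.5228

0 0 source 8.8889
1 4 load 17.7778
2 8 source 10.8642
3 12 load 3.9506
4 16 source 9.3278
5 20 load 14.7051
6 24 source 10.5228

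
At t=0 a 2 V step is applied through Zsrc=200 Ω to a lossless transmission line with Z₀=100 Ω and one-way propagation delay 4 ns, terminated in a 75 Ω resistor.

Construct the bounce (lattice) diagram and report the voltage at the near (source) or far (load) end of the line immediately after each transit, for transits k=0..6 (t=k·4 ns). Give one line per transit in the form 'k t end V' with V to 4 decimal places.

0 0 source 0.6667
1 4 load 0.5714
2 8 source 0.5397
3 12 load 0.5442
4 16 source 0.5457
5 20 load 0.5455
6 24 source 0.5454

Γ_L=-0.142857, Γ_S=0.333333; launch V₁=2·100/300=0.666667
k=0 src: V=0.6667
k=1 load: inc=0.666667, refl=0.666667·-0.142857=-0.0952; V=0.000000+0.666667+-0.095238=0.5714
k=2 src: inc=-0.095238, refl=-0.095238·0.333333=-0.0317; V=0.666667+-0.095238+-0.031746=0.5397
k=3 load: inc=-0.031746, refl=-0.031746·-0.142857=0.0045; V=0.571429+-0.031746+0.004535=0.5442
k=4 src: inc=0.004535, refl=0.004535·0.333333=0.0015; V=0.539683+0.004535+0.001512=0.5457
k=5 load: inc=0.001512, refl=0.001512·-0.142857=-0.0002; V=0.544218+0.001512+-0.000216=0.5455
k=6 src: inc=-0.000216, refl=-0.000216·0.333333=-0.0001; V=0.545729+-0.000216+-0.000072=0.5454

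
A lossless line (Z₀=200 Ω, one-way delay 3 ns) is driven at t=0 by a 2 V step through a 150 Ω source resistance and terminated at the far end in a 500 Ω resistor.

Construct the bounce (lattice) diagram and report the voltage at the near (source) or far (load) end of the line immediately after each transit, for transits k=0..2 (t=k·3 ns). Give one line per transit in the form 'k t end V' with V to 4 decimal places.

Γ_L=0.428571, Γ_S=-0.142857; launch V₁=2·200/350=1.142857
k=0 src: V=1.1429
k=1 load: inc=1.142857, refl=1.142857·0.428571=0.4898; V=0.000000+1.142857+0.489796=1.6327
k=2 src: inc=0.489796, refl=0.489796·-0.142857=-0.0700; V=1.142857+0.489796+-0.069971=1.5627

0 0 source 1.1429
1 3 load 1.6327
2 6 source 1.5627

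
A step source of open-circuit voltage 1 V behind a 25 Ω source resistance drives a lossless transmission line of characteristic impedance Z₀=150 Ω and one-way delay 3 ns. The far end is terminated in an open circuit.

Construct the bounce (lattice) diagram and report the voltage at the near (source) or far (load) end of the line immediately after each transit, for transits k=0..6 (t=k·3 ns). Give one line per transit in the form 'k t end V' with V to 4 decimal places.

0 0 source 0.8571
1 3 load 1.7143
2 6 source 1.1020
3 9 load 0.4898
4 12 source 0.9271
5 15 load 1.3644
6 18 source 1.0521

Γ_L=1.000000, Γ_S=-0.714286; launch V₁=1·150/175=0.857143
k=0 src: V=0.8571
k=1 load: inc=0.857143, refl=0.857143·1.000000=0.8571; V=0.000000+0.857143+0.857143=1.7143
k=2 src: inc=0.857143, refl=0.857143·-0.714286=-0.6122; V=0.857143+0.857143+-0.612245=1.1020
k=3 load: inc=-0.612245, refl=-0.612245·1.000000=-0.6122; V=1.714286+-0.612245+-0.612245=0.4898
k=4 src: inc=-0.612245, refl=-0.612245·-0.714286=0.4373; V=1.102041+-0.612245+0.437318=0.9271
k=5 load: inc=0.437318, refl=0.437318·1.000000=0.4373; V=0.489796+0.437318+0.437318=1.3644
k=6 src: inc=0.437318, refl=0.437318·-0.714286=-0.3124; V=0.927114+0.437318+-0.312370=1.0521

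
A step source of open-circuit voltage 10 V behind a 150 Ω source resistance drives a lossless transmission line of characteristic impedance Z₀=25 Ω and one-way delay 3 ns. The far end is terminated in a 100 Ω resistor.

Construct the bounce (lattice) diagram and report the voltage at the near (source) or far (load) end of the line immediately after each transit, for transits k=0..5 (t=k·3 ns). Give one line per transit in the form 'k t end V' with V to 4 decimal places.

Γ_L=0.600000, Γ_S=0.714286; launch V₁=10·25/175=1.428571
k=0 src: V=1.4286
k=1 load: inc=1.428571, refl=1.428571·0.600000=0.8571; V=0.000000+1.428571+0.857143=2.2857
k=2 src: inc=0.857143, refl=0.857143·0.714286=0.6122; V=1.428571+0.857143+0.612245=2.8980
k=3 load: inc=0.612245, refl=0.612245·0.600000=0.3673; V=2.285714+0.612245+0.367347=3.2653
k=4 src: inc=0.367347, refl=0.367347·0.714286=0.2624; V=2.897959+0.367347+0.262391=3.5277
k=5 load: inc=0.262391, refl=0.262391·0.600000=0.1574; V=3.265306+0.262391+0.157434=3.6851

0 0 source 1.4286
1 3 load 2.2857
2 6 source 2.8980
3 9 load 3.2653
4 12 source 3.5277
5 15 load 3.6851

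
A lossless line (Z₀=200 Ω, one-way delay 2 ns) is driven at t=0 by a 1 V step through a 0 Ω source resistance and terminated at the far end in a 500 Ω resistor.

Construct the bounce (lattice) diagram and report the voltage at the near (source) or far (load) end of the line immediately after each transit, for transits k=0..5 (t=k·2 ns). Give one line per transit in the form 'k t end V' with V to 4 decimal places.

0 0 source 1.0000
1 2 load 1.4286
2 4 source 1.0000
3 6 load 0.8163
4 8 source 1.0000
5 10 load 1.0787

Γ_L=0.428571, Γ_S=-1.000000; launch V₁=1·200/200=1.000000
k=0 src: V=1.0000
k=1 load: inc=1.000000, refl=1.000000·0.428571=0.4286; V=0.000000+1.000000+0.428571=1.4286
k=2 src: inc=0.428571, refl=0.428571·-1.000000=-0.4286; V=1.000000+0.428571+-0.428571=1.0000
k=3 load: inc=-0.428571, refl=-0.428571·0.428571=-0.1837; V=1.428571+-0.428571+-0.183673=0.8163
k=4 src: inc=-0.183673, refl=-0.183673·-1.000000=0.1837; V=1.000000+-0.183673+0.183673=1.0000
k=5 load: inc=0.183673, refl=0.183673·0.428571=0.0787; V=0.816327+0.183673+0.078717=1.0787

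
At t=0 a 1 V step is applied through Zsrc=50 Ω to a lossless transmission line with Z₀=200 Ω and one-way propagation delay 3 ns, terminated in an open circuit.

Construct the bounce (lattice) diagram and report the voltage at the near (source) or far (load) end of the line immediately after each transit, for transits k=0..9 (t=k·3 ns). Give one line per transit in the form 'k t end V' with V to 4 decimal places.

Γ_L=1.000000, Γ_S=-0.600000; launch V₁=1·200/250=0.800000
k=0 src: V=0.8000
k=1 load: inc=0.800000, refl=0.800000·1.000000=0.8000; V=0.000000+0.800000+0.800000=1.6000
k=2 src: inc=0.800000, refl=0.800000·-0.600000=-0.4800; V=0.800000+0.800000+-0.480000=1.1200
k=3 load: inc=-0.480000, refl=-0.480000·1.000000=-0.4800; V=1.600000+-0.480000+-0.480000=0.6400
k=4 src: inc=-0.480000, refl=-0.480000·-0.600000=0.2880; V=1.120000+-0.480000+0.288000=0.9280
k=5 load: inc=0.288000, refl=0.288000·1.000000=0.2880; V=0.640000+0.288000+0.288000=1.2160
k=6 src: inc=0.288000, refl=0.288000·-0.600000=-0.1728; V=0.928000+0.288000+-0.172800=1.0432
k=7 load: inc=-0.172800, refl=-0.172800·1.000000=-0.1728; V=1.216000+-0.172800+-0.172800=0.8704
k=8 src: inc=-0.172800, refl=-0.172800·-0.600000=0.1037; V=1.043200+-0.172800+0.103680=0.9741
k=9 load: inc=0.103680, refl=0.103680·1.000000=0.1037; V=0.870400+0.103680+0.103680=1.0778

0 0 source 0.8000
1 3 load 1.6000
2 6 source 1.1200
3 9 load 0.6400
4 12 source 0.9280
5 15 load 1.2160
6 18 source 1.0432
7 21 load 0.8704
8 24 source 0.9741
9 27 load 1.0778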